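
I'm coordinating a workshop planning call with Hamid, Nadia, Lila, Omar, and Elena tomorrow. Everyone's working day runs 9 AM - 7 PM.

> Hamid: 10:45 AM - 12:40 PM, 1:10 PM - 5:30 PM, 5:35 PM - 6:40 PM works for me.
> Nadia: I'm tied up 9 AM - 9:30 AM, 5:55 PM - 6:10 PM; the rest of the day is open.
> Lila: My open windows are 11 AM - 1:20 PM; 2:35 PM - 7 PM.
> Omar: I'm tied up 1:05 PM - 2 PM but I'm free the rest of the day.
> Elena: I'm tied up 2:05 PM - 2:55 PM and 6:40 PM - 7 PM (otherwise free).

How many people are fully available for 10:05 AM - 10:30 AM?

Hamid free: 10:45-12:40, 13:10-17:30, 17:35-18:40.
Nadia free: 09:30-17:55, 18:10-19:00 (invert busy blocks within the working day).
Lila free: 11:00-13:20, 14:35-19:00.
Omar free: 09:00-13:05, 14:00-19:00 (invert busy blocks within the working day).
Elena free: 09:00-14:05, 14:55-18:40 (invert busy blocks within the working day).
Nadia, Omar, and Elena can make the full 10:05-10:30 slot — that's 3.

3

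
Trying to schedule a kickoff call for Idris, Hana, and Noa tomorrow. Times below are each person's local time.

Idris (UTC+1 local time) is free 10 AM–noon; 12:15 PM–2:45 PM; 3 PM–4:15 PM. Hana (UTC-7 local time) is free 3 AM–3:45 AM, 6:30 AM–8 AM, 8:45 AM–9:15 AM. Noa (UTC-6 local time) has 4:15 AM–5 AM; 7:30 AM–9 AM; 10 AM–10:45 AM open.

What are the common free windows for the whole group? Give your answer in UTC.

Idris in UTC: 09:00-11:00, 11:15-13:45, 14:00-15:15 (subtract 1h to convert from UTC+1).
Hana in UTC: 10:00-10:45, 13:30-15:00, 15:45-16:15 (add 7h to convert from UTC-7).
Noa in UTC: 10:15-11:00, 13:30-15:00, 16:00-16:45 (add 6h to convert from UTC-6).
Idris ∩ Hana: 10:00-10:45, 13:30-13:45, 14:00-15:00.
Idris ∩ Hana ∩ Noa: 10:15-10:45, 13:30-13:45, 14:00-15:00.

10:15-10:45, 13:30-13:45, 14:00-15:00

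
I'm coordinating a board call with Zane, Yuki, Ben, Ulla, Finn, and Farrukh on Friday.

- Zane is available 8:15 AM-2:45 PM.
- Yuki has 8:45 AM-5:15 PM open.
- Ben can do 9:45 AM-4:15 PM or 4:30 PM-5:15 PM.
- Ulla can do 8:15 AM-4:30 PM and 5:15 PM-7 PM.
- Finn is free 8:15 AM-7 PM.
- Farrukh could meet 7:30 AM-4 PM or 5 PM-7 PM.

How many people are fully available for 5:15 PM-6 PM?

Ulla, Finn, and Farrukh can make the full 17:15-18:00 slot — that's 3.

3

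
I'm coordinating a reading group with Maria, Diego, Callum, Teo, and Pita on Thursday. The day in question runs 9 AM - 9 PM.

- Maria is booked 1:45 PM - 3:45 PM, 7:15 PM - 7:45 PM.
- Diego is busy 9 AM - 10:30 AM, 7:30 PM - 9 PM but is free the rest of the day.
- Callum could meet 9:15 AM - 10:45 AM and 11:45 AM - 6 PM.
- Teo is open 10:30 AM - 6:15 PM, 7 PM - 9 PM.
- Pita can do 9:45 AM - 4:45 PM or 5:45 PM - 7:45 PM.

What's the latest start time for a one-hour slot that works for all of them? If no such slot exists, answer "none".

Maria free: 09:00-13:45, 15:45-19:15, 19:45-21:00 (invert busy blocks within the working day).
Diego free: 10:30-19:30 (invert busy blocks within the working day).
Callum free: 09:15-10:45, 11:45-18:00.
Teo free: 10:30-18:15, 19:00-21:00.
Pita free: 09:45-16:45, 17:45-19:45.
Maria ∩ Diego: 10:30-13:45, 15:45-19:15.
Maria ∩ Diego ∩ Callum: 10:30-10:45, 11:45-13:45, 15:45-18:00.
Maria ∩ Diego ∩ Callum ∩ Teo: 10:30-10:45, 11:45-13:45, 15:45-18:00.
Maria ∩ Diego ∩ Callum ∩ Teo ∩ Pita: 10:30-10:45, 11:45-13:45, 15:45-16:45, 17:45-18:00.
The last common window of at least 60 minutes is 15:45-16:45; a 60-minute meeting can start as late as 15:45 and still end by 16:45.

15:45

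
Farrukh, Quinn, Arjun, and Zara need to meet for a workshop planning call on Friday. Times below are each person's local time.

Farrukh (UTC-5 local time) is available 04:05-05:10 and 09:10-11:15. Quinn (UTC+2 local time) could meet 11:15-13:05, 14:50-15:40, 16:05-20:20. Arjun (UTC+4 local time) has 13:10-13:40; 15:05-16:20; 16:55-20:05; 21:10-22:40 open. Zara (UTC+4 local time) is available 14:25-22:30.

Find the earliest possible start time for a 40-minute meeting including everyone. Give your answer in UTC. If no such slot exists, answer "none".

Farrukh in UTC: 09:05-10:10, 14:10-16:15 (add 5h to convert from UTC-5).
Quinn in UTC: 09:15-11:05, 12:50-13:40, 14:05-18:20 (subtract 2h to convert from UTC+2).
Arjun in UTC: 09:10-09:40, 11:05-12:20, 12:55-16:05, 17:10-18:40 (subtract 4h to convert from UTC+4).
Zara in UTC: 10:25-18:30 (subtract 4h to convert from UTC+4).
Farrukh ∩ Quinn: 09:15-10:10, 14:10-16:15.
Farrukh ∩ Quinn ∩ Arjun: 09:15-09:40, 14:10-16:05.
Farrukh ∩ Quinn ∩ Arjun ∩ Zara: 14:10-16:05.
So the common availability across everyone is 14:10-16:05.
The first common window of at least 40 minutes is 14:10-16:05, so the earliest start is 14:10.

14:10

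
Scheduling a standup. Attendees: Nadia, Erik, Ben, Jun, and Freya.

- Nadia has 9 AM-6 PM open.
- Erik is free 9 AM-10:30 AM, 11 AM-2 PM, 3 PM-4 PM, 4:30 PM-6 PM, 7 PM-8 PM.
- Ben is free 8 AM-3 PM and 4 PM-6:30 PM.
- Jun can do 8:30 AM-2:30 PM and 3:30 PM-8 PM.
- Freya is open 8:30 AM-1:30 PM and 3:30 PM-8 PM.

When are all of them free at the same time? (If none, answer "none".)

09:00-10:30, 11:00-13:30, 16:30-18:00

Nadia ∩ Erik: 09:00-10:30, 11:00-14:00, 15:00-16:00, 16:30-18:00.
Nadia ∩ Erik ∩ Ben: 09:00-10:30, 11:00-14:00, 16:30-18:00.
Nadia ∩ Erik ∩ Ben ∩ Jun: 09:00-10:30, 11:00-14:00, 16:30-18:00.
Nadia ∩ Erik ∩ Ben ∩ Jun ∩ Freya: 09:00-10:30, 11:00-13:30, 16:30-18:00.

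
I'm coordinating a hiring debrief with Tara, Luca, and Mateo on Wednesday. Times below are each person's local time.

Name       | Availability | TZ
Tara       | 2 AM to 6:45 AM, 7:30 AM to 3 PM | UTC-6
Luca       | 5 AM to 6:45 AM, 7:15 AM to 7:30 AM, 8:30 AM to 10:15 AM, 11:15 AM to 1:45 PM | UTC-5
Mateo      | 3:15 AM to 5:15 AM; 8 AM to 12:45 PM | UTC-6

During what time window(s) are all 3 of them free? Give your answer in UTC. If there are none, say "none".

10:00-11:15, 14:00-15:15, 16:15-18:45

Tara in UTC: 08:00-12:45, 13:30-21:00 (add 6h to convert from UTC-6).
Luca in UTC: 10:00-11:45, 12:15-12:30, 13:30-15:15, 16:15-18:45 (add 5h to convert from UTC-5).
Mateo in UTC: 09:15-11:15, 14:00-18:45 (add 6h to convert from UTC-6).
Tara ∩ Luca: 10:00-11:45, 12:15-12:30, 13:30-15:15, 16:15-18:45.
Tara ∩ Luca ∩ Mateo: 10:00-11:15, 14:00-15:15, 16:15-18:45.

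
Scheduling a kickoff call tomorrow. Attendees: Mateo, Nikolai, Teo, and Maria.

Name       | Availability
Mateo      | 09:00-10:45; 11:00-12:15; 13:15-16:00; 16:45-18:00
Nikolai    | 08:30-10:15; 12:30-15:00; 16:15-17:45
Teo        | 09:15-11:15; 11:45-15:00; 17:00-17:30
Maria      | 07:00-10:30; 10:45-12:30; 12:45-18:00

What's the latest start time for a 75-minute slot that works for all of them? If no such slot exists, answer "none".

13:45

Mateo ∩ Nikolai: 09:00-10:15, 13:15-15:00, 16:45-17:45.
Mateo ∩ Nikolai ∩ Teo: 09:15-10:15, 13:15-15:00, 17:00-17:30.
Mateo ∩ Nikolai ∩ Teo ∩ Maria: 09:15-10:15, 13:15-15:00, 17:00-17:30.
The last common window of at least 75 minutes is 13:15-15:00; a 75-minute meeting can start as late as 13:45 and still end by 15:00.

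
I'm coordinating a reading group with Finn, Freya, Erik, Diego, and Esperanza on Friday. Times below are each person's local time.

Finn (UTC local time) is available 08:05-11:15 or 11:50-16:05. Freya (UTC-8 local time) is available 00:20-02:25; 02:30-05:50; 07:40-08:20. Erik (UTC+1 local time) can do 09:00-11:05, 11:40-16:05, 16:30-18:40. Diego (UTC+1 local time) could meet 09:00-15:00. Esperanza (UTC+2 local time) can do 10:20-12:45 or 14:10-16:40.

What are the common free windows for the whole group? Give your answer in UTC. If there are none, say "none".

08:20-10:05, 10:40-10:45, 12:10-13:50

Finn in UTC: 08:05-11:15, 11:50-16:05.
Freya in UTC: 08:20-10:25, 10:30-13:50, 15:40-16:20 (add 8h to convert from UTC-8).
Erik in UTC: 08:00-10:05, 10:40-15:05, 15:30-17:40 (subtract 1h to convert from UTC+1).
Diego in UTC: 08:00-14:00 (subtract 1h to convert from UTC+1).
Esperanza in UTC: 08:20-10:45, 12:10-14:40 (subtract 2h to convert from UTC+2).
Finn ∩ Freya: 08:20-10:25, 10:30-11:15, 11:50-13:50, 15:40-16:05.
Finn ∩ Freya ∩ Erik: 08:20-10:05, 10:40-11:15, 11:50-13:50, 15:40-16:05.
Finn ∩ Freya ∩ Erik ∩ Diego: 08:20-10:05, 10:40-11:15, 11:50-13:50.
Finn ∩ Freya ∩ Erik ∩ Diego ∩ Esperanza: 08:20-10:05, 10:40-10:45, 12:10-13:50.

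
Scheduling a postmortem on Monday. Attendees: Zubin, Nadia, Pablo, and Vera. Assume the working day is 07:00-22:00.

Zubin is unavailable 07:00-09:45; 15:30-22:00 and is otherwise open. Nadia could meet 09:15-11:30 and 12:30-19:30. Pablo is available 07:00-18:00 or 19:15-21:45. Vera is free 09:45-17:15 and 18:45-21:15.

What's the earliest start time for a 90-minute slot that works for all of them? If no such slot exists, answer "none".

Zubin free: 09:45-15:30 (invert busy blocks within the working day).
Nadia free: 09:15-11:30, 12:30-19:30.
Pablo free: 07:00-18:00, 19:15-21:45.
Vera free: 09:45-17:15, 18:45-21:15.
Zubin ∩ Nadia: 09:45-11:30, 12:30-15:30.
Zubin ∩ Nadia ∩ Pablo: 09:45-11:30, 12:30-15:30.
Zubin ∩ Nadia ∩ Pablo ∩ Vera: 09:45-11:30, 12:30-15:30.
The first common window of at least 90 minutes is 09:45-11:30, so the earliest start is 09:45.

09:45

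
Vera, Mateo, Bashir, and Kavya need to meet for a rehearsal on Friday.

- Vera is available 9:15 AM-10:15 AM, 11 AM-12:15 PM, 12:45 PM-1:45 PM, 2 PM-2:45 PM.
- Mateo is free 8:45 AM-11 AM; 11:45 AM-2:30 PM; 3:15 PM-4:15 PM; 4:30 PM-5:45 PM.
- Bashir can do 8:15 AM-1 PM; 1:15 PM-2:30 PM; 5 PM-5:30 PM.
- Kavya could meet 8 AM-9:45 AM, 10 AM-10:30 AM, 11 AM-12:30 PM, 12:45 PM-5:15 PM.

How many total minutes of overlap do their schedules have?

150

Vera ∩ Mateo: 09:15-10:15, 11:45-12:15, 12:45-13:45, 14:00-14:30.
Vera ∩ Mateo ∩ Bashir: 09:15-10:15, 11:45-12:15, 12:45-13:00, 13:15-13:45, 14:00-14:30.
Vera ∩ Mateo ∩ Bashir ∩ Kavya: 09:15-09:45, 10:00-10:15, 11:45-12:15, 12:45-13:00, 13:15-13:45, 14:00-14:30.
Summing the common windows: 30 + 15 + 30 + 15 + 30 + 30 = 150 minutes.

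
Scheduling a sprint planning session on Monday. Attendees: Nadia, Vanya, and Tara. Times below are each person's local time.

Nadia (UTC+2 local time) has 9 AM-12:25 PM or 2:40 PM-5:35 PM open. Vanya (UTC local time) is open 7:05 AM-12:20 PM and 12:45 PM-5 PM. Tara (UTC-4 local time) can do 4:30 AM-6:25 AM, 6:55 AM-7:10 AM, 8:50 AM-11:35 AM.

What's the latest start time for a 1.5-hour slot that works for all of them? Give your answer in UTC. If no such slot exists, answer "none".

14:05

Nadia in UTC: 07:00-10:25, 12:40-15:35 (subtract 2h to convert from UTC+2).
Vanya in UTC: 07:05-12:20, 12:45-17:00.
Tara in UTC: 08:30-10:25, 10:55-11:10, 12:50-15:35 (add 4h to convert from UTC-4).
Nadia ∩ Vanya: 07:05-10:25, 12:45-15:35.
Nadia ∩ Vanya ∩ Tara: 08:30-10:25, 12:50-15:35.
Those are the intersection windows.
The last common window of at least 90 minutes is 12:50-15:35; a 90-minute meeting can start as late as 14:05 and still end by 15:35.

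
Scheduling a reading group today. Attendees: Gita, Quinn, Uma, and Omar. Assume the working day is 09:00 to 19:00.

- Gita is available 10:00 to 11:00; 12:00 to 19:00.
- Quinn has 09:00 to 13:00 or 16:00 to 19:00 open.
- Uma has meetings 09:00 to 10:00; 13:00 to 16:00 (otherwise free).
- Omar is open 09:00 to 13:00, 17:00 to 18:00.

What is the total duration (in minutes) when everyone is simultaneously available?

Gita free: 10:00-11:00, 12:00-19:00.
Quinn free: 09:00-13:00, 16:00-19:00.
Uma free: 10:00-13:00, 16:00-19:00 (invert busy blocks within the working day).
Omar free: 09:00-13:00, 17:00-18:00.
Gita ∩ Quinn: 10:00-11:00, 12:00-13:00, 16:00-19:00.
Gita ∩ Quinn ∩ Uma: 10:00-11:00, 12:00-13:00, 16:00-19:00.
Gita ∩ Quinn ∩ Uma ∩ Omar: 10:00-11:00, 12:00-13:00, 17:00-18:00.
Summing the common windows: 60 + 60 + 60 = 180 minutes.

180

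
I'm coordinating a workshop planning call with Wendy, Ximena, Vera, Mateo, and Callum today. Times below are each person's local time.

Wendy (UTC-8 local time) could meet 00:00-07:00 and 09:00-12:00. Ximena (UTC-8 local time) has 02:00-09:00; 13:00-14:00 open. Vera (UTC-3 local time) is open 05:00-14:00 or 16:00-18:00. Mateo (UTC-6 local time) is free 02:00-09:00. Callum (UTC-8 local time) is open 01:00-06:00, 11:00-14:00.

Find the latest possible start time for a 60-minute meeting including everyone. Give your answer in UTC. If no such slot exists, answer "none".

13:00

Wendy in UTC: 08:00-15:00, 17:00-20:00 (add 8h to convert from UTC-8).
Ximena in UTC: 10:00-17:00, 21:00-22:00 (add 8h to convert from UTC-8).
Vera in UTC: 08:00-17:00, 19:00-21:00 (add 3h to convert from UTC-3).
Mateo in UTC: 08:00-15:00 (add 6h to convert from UTC-6).
Callum in UTC: 09:00-14:00, 19:00-22:00 (add 8h to convert from UTC-8).
Wendy ∩ Ximena: 10:00-15:00.
Wendy ∩ Ximena ∩ Vera: 10:00-15:00.
Wendy ∩ Ximena ∩ Vera ∩ Mateo: 10:00-15:00.
Wendy ∩ Ximena ∩ Vera ∩ Mateo ∩ Callum: 10:00-14:00.
So the common availability across everyone is 10:00-14:00.
The last common window of at least 60 minutes is 10:00-14:00; a 60-minute meeting can start as late as 13:00 and still end by 14:00.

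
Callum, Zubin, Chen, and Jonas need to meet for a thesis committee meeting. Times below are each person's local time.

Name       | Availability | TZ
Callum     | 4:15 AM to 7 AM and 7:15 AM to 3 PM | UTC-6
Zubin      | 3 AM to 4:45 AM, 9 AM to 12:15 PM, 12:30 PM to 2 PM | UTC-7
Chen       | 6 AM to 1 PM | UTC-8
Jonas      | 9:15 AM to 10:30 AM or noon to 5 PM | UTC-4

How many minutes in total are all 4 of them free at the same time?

285

Callum in UTC: 10:15-13:00, 13:15-21:00 (add 6h to convert from UTC-6).
Zubin in UTC: 10:00-11:45, 16:00-19:15, 19:30-21:00 (add 7h to convert from UTC-7).
Chen in UTC: 14:00-21:00 (add 8h to convert from UTC-8).
Jonas in UTC: 13:15-14:30, 16:00-21:00 (add 4h to convert from UTC-4).
Callum ∩ Zubin: 10:15-11:45, 16:00-19:15, 19:30-21:00.
Callum ∩ Zubin ∩ Chen: 16:00-19:15, 19:30-21:00.
Callum ∩ Zubin ∩ Chen ∩ Jonas: 16:00-19:15, 19:30-21:00.
Summing the common windows: 195 + 90 = 285 minutes.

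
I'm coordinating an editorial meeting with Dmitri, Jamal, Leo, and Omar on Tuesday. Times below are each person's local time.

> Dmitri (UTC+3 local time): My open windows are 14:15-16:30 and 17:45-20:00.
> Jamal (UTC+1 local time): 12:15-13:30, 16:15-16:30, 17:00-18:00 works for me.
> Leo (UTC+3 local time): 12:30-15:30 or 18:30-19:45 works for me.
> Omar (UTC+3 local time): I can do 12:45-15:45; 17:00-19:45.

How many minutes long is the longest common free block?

75

Dmitri in UTC: 11:15-13:30, 14:45-17:00 (subtract 3h to convert from UTC+3).
Jamal in UTC: 11:15-12:30, 15:15-15:30, 16:00-17:00 (subtract 1h to convert from UTC+1).
Leo in UTC: 09:30-12:30, 15:30-16:45 (subtract 3h to convert from UTC+3).
Omar in UTC: 09:45-12:45, 14:00-16:45 (subtract 3h to convert from UTC+3).
Dmitri ∩ Jamal: 11:15-12:30, 15:15-15:30, 16:00-17:00.
Dmitri ∩ Jamal ∩ Leo: 11:15-12:30, 16:00-16:45.
Dmitri ∩ Jamal ∩ Leo ∩ Omar: 11:15-12:30, 16:00-16:45.
So the common availability across everyone is 11:15-12:30, 16:00-16:45.
The longest is 11:15-12:30 at 75 minutes.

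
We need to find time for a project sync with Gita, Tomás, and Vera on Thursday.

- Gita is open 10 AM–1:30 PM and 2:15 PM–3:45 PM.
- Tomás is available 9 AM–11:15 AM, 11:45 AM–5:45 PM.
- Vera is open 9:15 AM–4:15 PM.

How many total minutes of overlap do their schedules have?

270

Gita ∩ Tomás: 10:00-11:15, 11:45-13:30, 14:15-15:45.
Gita ∩ Tomás ∩ Vera: 10:00-11:15, 11:45-13:30, 14:15-15:45.
So the common availability across everyone is 10:00-11:15, 11:45-13:30, 14:15-15:45.
Summing the common windows: 75 + 105 + 90 = 270 minutes.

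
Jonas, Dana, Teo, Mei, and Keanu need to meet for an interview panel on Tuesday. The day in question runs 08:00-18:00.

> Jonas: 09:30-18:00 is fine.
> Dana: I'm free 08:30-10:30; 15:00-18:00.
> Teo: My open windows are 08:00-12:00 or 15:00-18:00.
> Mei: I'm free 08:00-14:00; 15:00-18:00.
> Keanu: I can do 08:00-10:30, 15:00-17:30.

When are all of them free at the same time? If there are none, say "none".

Jonas ∩ Dana: 09:30-10:30, 15:00-18:00.
Jonas ∩ Dana ∩ Teo: 09:30-10:30, 15:00-18:00.
Jonas ∩ Dana ∩ Teo ∩ Mei: 09:30-10:30, 15:00-18:00.
Jonas ∩ Dana ∩ Teo ∩ Mei ∩ Keanu: 09:30-10:30, 15:00-17:30.

09:30-10:30, 15:00-17:30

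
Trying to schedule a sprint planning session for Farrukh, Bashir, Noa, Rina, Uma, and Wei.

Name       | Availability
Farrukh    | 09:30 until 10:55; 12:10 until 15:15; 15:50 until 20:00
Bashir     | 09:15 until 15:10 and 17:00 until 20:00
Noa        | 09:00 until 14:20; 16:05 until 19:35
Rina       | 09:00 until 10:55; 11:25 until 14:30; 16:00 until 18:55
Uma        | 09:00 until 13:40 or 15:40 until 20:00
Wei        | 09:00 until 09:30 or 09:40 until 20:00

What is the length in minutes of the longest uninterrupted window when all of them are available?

Farrukh ∩ Bashir: 09:30-10:55, 12:10-15:10, 17:00-20:00.
Farrukh ∩ Bashir ∩ Noa: 09:30-10:55, 12:10-14:20, 17:00-19:35.
Farrukh ∩ Bashir ∩ Noa ∩ Rina: 09:30-10:55, 12:10-14:20, 17:00-18:55.
Farrukh ∩ Bashir ∩ Noa ∩ Rina ∩ Uma: 09:30-10:55, 12:10-13:40, 17:00-18:55.
Farrukh ∩ Bashir ∩ Noa ∩ Rina ∩ Uma ∩ Wei: 09:40-10:55, 12:10-13:40, 17:00-18:55.
So the common availability across everyone is 09:40-10:55, 12:10-13:40, 17:00-18:55.
The longest is 17:00-18:55 at 115 minutes.

115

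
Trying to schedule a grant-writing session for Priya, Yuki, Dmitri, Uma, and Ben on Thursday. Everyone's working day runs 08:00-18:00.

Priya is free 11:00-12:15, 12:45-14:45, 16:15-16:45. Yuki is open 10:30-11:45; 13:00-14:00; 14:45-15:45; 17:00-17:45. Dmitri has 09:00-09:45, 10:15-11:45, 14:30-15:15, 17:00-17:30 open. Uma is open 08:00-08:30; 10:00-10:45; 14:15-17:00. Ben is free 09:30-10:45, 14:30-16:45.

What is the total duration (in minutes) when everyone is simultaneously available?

0

Priya ∩ Yuki: 11:00-11:45, 13:00-14:00.
Priya ∩ Yuki ∩ Dmitri: 11:00-11:45.
Priya ∩ Yuki ∩ Dmitri ∩ Uma: ∅.
Priya ∩ Yuki ∩ Dmitri ∩ Uma ∩ Ben: ∅.
There is no time when everyone is free.
There is no common window, so the total is 0 minutes.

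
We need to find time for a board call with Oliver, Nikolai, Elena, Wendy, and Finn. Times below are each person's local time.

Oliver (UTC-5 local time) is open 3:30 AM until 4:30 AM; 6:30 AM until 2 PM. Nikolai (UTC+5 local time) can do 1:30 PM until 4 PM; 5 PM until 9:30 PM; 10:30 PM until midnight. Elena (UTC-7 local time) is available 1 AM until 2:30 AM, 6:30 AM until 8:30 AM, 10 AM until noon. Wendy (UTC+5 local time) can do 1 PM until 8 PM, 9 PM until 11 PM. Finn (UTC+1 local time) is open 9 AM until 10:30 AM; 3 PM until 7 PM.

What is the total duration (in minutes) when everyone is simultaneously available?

Oliver in UTC: 08:30-09:30, 11:30-19:00 (add 5h to convert from UTC-5).
Nikolai in UTC: 08:30-11:00, 12:00-16:30, 17:30-19:00 (subtract 5h to convert from UTC+5).
Elena in UTC: 08:00-09:30, 13:30-15:30, 17:00-19:00 (add 7h to convert from UTC-7).
Wendy in UTC: 08:00-15:00, 16:00-18:00 (subtract 5h to convert from UTC+5).
Finn in UTC: 08:00-09:30, 14:00-18:00 (subtract 1h to convert from UTC+1).
Oliver ∩ Nikolai: 08:30-09:30, 12:00-16:30, 17:30-19:00.
Oliver ∩ Nikolai ∩ Elena: 08:30-09:30, 13:30-15:30, 17:30-19:00.
Oliver ∩ Nikolai ∩ Elena ∩ Wendy: 08:30-09:30, 13:30-15:00, 17:30-18:00.
Oliver ∩ Nikolai ∩ Elena ∩ Wendy ∩ Finn: 08:30-09:30, 14:00-15:00, 17:30-18:00.
Summing the common windows: 60 + 60 + 30 = 150 minutes.

150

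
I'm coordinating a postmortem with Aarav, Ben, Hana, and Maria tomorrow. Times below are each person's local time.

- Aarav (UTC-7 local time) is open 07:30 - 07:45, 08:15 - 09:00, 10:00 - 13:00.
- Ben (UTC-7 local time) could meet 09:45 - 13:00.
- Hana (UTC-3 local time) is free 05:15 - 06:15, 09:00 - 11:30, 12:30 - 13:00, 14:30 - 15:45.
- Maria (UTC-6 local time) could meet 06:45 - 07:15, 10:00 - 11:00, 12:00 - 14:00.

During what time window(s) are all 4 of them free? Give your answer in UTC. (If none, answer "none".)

Aarav in UTC: 14:30-14:45, 15:15-16:00, 17:00-20:00 (add 7h to convert from UTC-7).
Ben in UTC: 16:45-20:00 (add 7h to convert from UTC-7).
Hana in UTC: 08:15-09:15, 12:00-14:30, 15:30-16:00, 17:30-18:45 (add 3h to convert from UTC-3).
Maria in UTC: 12:45-13:15, 16:00-17:00, 18:00-20:00 (add 6h to convert from UTC-6).
Aarav ∩ Ben: 17:00-20:00.
Aarav ∩ Ben ∩ Hana: 17:30-18:45.
Aarav ∩ Ben ∩ Hana ∩ Maria: 18:00-18:45.

18:00-18:45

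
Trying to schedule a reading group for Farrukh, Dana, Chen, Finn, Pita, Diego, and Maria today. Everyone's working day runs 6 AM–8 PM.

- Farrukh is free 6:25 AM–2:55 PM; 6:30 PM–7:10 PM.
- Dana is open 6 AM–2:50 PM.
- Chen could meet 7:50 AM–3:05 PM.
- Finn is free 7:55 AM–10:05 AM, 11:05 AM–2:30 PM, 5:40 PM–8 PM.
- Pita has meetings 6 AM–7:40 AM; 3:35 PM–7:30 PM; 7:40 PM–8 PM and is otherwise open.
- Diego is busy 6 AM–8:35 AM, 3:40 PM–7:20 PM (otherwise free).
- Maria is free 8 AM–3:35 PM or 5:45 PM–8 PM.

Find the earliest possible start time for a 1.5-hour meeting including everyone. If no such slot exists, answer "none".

08:35

Farrukh free: 06:25-14:55, 18:30-19:10.
Dana free: 06:00-14:50.
Chen free: 07:50-15:05.
Finn free: 07:55-10:05, 11:05-14:30, 17:40-20:00.
Pita free: 07:40-15:35, 19:30-19:40 (invert busy blocks within the working day).
Diego free: 08:35-15:40, 19:20-20:00 (invert busy blocks within the working day).
Maria free: 08:00-15:35, 17:45-20:00.
Farrukh ∩ Dana: 06:25-14:50.
Farrukh ∩ Dana ∩ Chen: 07:50-14:50.
Farrukh ∩ Dana ∩ Chen ∩ Finn: 07:55-10:05, 11:05-14:30.
Farrukh ∩ Dana ∩ Chen ∩ Finn ∩ Pita: 07:55-10:05, 11:05-14:30.
Farrukh ∩ Dana ∩ Chen ∩ Finn ∩ Pita ∩ Diego: 08:35-10:05, 11:05-14:30.
Farrukh ∩ Dana ∩ Chen ∩ Finn ∩ Pita ∩ Diego ∩ Maria: 08:35-10:05, 11:05-14:30.
The first common window of at least 90 minutes is 08:35-10:05, so the earliest start is 08:35.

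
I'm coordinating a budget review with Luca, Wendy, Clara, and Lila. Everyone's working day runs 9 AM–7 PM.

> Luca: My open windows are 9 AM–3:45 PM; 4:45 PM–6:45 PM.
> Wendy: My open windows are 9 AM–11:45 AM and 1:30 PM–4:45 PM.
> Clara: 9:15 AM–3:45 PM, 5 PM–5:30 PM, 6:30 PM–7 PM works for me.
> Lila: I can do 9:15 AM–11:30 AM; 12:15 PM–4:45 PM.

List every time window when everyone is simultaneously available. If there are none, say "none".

Luca ∩ Wendy: 09:00-11:45, 13:30-15:45.
Luca ∩ Wendy ∩ Clara: 09:15-11:45, 13:30-15:45.
Luca ∩ Wendy ∩ Clara ∩ Lila: 09:15-11:30, 13:30-15:45.
So the common availability across everyone is 09:15-11:30, 13:30-15:45.

09:15-11:30, 13:30-15:45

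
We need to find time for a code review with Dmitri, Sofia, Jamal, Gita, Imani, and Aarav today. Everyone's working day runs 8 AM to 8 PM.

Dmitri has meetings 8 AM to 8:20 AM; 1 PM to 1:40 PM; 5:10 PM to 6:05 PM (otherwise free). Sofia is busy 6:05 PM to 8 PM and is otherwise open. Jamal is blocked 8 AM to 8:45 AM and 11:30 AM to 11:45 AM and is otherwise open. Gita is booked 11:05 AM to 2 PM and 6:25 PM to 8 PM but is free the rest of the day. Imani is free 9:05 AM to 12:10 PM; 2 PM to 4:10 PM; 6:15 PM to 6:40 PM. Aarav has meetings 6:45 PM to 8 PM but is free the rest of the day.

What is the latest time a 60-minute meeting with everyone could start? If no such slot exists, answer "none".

15:10

Dmitri free: 08:20-13:00, 13:40-17:10, 18:05-20:00 (invert busy blocks within the working day).
Sofia free: 08:00-18:05 (invert busy blocks within the working day).
Jamal free: 08:45-11:30, 11:45-20:00 (invert busy blocks within the working day).
Gita free: 08:00-11:05, 14:00-18:25 (invert busy blocks within the working day).
Imani free: 09:05-12:10, 14:00-16:10, 18:15-18:40.
Aarav free: 08:00-18:45 (invert busy blocks within the working day).
Dmitri ∩ Sofia: 08:20-13:00, 13:40-17:10.
Dmitri ∩ Sofia ∩ Jamal: 08:45-11:30, 11:45-13:00, 13:40-17:10.
Dmitri ∩ Sofia ∩ Jamal ∩ Gita: 08:45-11:05, 14:00-17:10.
Dmitri ∩ Sofia ∩ Jamal ∩ Gita ∩ Imani: 09:05-11:05, 14:00-16:10.
Dmitri ∩ Sofia ∩ Jamal ∩ Gita ∩ Imani ∩ Aarav: 09:05-11:05, 14:00-16:10.
So the common availability across everyone is 09:05-11:05, 14:00-16:10.
The last common window of at least 60 minutes is 14:00-16:10; a 60-minute meeting can start as late as 15:10 and still end by 16:10.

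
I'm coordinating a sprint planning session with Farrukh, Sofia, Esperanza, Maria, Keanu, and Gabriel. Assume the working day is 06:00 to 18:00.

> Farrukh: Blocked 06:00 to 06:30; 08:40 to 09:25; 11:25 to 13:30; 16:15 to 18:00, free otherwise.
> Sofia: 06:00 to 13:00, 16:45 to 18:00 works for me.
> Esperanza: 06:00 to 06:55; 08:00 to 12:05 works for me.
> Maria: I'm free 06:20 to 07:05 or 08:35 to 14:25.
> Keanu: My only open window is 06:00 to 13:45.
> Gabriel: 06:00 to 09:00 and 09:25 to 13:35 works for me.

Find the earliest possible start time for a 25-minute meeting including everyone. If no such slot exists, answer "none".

Farrukh free: 06:30-08:40, 09:25-11:25, 13:30-16:15 (invert busy blocks within the working day).
Sofia free: 06:00-13:00, 16:45-18:00.
Esperanza free: 06:00-06:55, 08:00-12:05.
Maria free: 06:20-07:05, 08:35-14:25.
Keanu free: 06:00-13:45.
Gabriel free: 06:00-09:00, 09:25-13:35.
Farrukh ∩ Sofia: 06:30-08:40, 09:25-11:25.
Farrukh ∩ Sofia ∩ Esperanza: 06:30-06:55, 08:00-08:40, 09:25-11:25.
Farrukh ∩ Sofia ∩ Esperanza ∩ Maria: 06:30-06:55, 08:35-08:40, 09:25-11:25.
Farrukh ∩ Sofia ∩ Esperanza ∩ Maria ∩ Keanu: 06:30-06:55, 08:35-08:40, 09:25-11:25.
Farrukh ∩ Sofia ∩ Esperanza ∩ Maria ∩ Keanu ∩ Gabriel: 06:30-06:55, 08:35-08:40, 09:25-11:25.
Those are the intersection windows.
The first common window of at least 25 minutes is 06:30-06:55, so the earliest start is 06:30.

06:30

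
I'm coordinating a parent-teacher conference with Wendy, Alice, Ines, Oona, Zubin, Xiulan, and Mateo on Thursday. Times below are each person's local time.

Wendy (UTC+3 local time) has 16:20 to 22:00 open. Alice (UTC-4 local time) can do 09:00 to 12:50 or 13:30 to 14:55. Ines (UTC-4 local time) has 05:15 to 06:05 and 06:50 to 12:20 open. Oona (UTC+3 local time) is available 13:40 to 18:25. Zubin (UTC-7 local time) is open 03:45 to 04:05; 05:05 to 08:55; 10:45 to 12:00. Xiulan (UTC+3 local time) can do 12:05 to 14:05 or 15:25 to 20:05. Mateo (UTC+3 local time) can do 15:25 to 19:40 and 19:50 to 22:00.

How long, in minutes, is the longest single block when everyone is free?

125

Wendy in UTC: 13:20-19:00 (subtract 3h to convert from UTC+3).
Alice in UTC: 13:00-16:50, 17:30-18:55 (add 4h to convert from UTC-4).
Ines in UTC: 09:15-10:05, 10:50-16:20 (add 4h to convert from UTC-4).
Oona in UTC: 10:40-15:25 (subtract 3h to convert from UTC+3).
Zubin in UTC: 10:45-11:05, 12:05-15:55, 17:45-19:00 (add 7h to convert from UTC-7).
Xiulan in UTC: 09:05-11:05, 12:25-17:05 (subtract 3h to convert from UTC+3).
Mateo in UTC: 12:25-16:40, 16:50-19:00 (subtract 3h to convert from UTC+3).
Wendy ∩ Alice: 13:20-16:50, 17:30-18:55.
Wendy ∩ Alice ∩ Ines: 13:20-16:20.
Wendy ∩ Alice ∩ Ines ∩ Oona: 13:20-15:25.
Wendy ∩ Alice ∩ Ines ∩ Oona ∩ Zubin: 13:20-15:25.
Wendy ∩ Alice ∩ Ines ∩ Oona ∩ Zubin ∩ Xiulan: 13:20-15:25.
Wendy ∩ Alice ∩ Ines ∩ Oona ∩ Zubin ∩ Xiulan ∩ Mateo: 13:20-15:25.
The longest is 13:20-15:25 at 125 minutes.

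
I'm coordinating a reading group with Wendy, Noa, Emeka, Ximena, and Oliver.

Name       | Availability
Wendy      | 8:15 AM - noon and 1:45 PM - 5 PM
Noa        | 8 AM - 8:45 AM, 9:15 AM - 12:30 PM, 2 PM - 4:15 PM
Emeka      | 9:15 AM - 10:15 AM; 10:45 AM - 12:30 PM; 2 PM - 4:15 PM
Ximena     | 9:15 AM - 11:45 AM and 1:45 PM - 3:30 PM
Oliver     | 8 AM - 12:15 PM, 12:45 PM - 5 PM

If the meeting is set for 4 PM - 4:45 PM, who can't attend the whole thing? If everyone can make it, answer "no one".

Emeka, Noa, Ximena

Wendy: free for 16:00-16:45. Noa: not fully free for 16:00-16:45. Emeka: not fully free for 16:00-16:45. Ximena: not fully free for 16:00-16:45. Oliver: free for 16:00-16:45.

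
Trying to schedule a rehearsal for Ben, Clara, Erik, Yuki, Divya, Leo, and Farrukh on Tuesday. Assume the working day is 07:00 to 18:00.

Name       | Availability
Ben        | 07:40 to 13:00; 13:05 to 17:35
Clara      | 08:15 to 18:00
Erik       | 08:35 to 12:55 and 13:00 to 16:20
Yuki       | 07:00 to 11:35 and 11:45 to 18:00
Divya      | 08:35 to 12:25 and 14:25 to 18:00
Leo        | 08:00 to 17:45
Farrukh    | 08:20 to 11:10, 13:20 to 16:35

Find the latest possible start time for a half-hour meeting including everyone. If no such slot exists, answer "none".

15:50

Ben ∩ Clara: 08:15-13:00, 13:05-17:35.
Ben ∩ Clara ∩ Erik: 08:35-12:55, 13:05-16:20.
Ben ∩ Clara ∩ Erik ∩ Yuki: 08:35-11:35, 11:45-12:55, 13:05-16:20.
Ben ∩ Clara ∩ Erik ∩ Yuki ∩ Divya: 08:35-11:35, 11:45-12:25, 14:25-16:20.
Ben ∩ Clara ∩ Erik ∩ Yuki ∩ Divya ∩ Leo: 08:35-11:35, 11:45-12:25, 14:25-16:20.
Ben ∩ Clara ∩ Erik ∩ Yuki ∩ Divya ∩ Leo ∩ Farrukh: 08:35-11:10, 14:25-16:20.
The last common window of at least 30 minutes is 14:25-16:20; a 30-minute meeting can start as late as 15:50 and still end by 16:20.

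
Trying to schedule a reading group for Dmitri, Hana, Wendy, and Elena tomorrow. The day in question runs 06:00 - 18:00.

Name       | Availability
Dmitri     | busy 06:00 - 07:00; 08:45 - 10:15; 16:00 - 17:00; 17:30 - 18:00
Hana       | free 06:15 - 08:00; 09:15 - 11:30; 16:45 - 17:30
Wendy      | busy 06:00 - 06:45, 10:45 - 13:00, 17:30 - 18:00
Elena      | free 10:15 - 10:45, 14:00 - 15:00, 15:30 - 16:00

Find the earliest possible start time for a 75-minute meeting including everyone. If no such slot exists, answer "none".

none

Dmitri free: 07:00-08:45, 10:15-16:00, 17:00-17:30 (invert busy blocks within the working day).
Hana free: 06:15-08:00, 09:15-11:30, 16:45-17:30.
Wendy free: 06:45-10:45, 13:00-17:30 (invert busy blocks within the working day).
Elena free: 10:15-10:45, 14:00-15:00, 15:30-16:00.
Dmitri ∩ Hana: 07:00-08:00, 10:15-11:30, 17:00-17:30.
Dmitri ∩ Hana ∩ Wendy: 07:00-08:00, 10:15-10:45, 17:00-17:30.
Dmitri ∩ Hana ∩ Wendy ∩ Elena: 10:15-10:45.
Those are the intersection windows.
No common window is at least 75 minutes long.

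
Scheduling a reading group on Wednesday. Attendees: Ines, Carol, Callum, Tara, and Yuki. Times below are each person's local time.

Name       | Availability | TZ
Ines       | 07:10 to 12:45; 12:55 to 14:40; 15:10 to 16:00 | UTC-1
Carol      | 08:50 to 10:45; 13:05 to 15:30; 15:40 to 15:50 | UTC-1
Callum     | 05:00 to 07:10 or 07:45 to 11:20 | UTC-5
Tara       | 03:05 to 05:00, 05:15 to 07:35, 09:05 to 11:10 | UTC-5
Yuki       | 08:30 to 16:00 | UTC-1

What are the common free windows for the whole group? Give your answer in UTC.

Ines in UTC: 08:10-13:45, 13:55-15:40, 16:10-17:00 (add 1h to convert from UTC-1).
Carol in UTC: 09:50-11:45, 14:05-16:30, 16:40-16:50 (add 1h to convert from UTC-1).
Callum in UTC: 10:00-12:10, 12:45-16:20 (add 5h to convert from UTC-5).
Tara in UTC: 08:05-10:00, 10:15-12:35, 14:05-16:10 (add 5h to convert from UTC-5).
Yuki in UTC: 09:30-17:00 (add 1h to convert from UTC-1).
Ines ∩ Carol: 09:50-11:45, 14:05-15:40, 16:10-16:30, 16:40-16:50.
Ines ∩ Carol ∩ Callum: 10:00-11:45, 14:05-15:40, 16:10-16:20.
Ines ∩ Carol ∩ Callum ∩ Tara: 10:15-11:45, 14:05-15:40.
Ines ∩ Carol ∩ Callum ∩ Tara ∩ Yuki: 10:15-11:45, 14:05-15:40.
Those are the intersection windows.

10:15-11:45, 14:05-15:40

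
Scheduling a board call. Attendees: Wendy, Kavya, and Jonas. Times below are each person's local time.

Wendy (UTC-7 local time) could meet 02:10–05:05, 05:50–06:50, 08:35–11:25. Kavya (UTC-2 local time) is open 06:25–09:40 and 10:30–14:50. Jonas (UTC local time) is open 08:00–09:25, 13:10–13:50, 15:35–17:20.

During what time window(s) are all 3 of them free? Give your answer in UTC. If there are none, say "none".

Wendy in UTC: 09:10-12:05, 12:50-13:50, 15:35-18:25 (add 7h to convert from UTC-7).
Kavya in UTC: 08:25-11:40, 12:30-16:50 (add 2h to convert from UTC-2).
Jonas in UTC: 08:00-09:25, 13:10-13:50, 15:35-17:20.
Wendy ∩ Kavya: 09:10-11:40, 12:50-13:50, 15:35-16:50.
Wendy ∩ Kavya ∩ Jonas: 09:10-09:25, 13:10-13:50, 15:35-16:50.
So the common availability across everyone is 09:10-09:25, 13:10-13:50, 15:35-16:50.

09:10-09:25, 13:10-13:50, 15:35-16:50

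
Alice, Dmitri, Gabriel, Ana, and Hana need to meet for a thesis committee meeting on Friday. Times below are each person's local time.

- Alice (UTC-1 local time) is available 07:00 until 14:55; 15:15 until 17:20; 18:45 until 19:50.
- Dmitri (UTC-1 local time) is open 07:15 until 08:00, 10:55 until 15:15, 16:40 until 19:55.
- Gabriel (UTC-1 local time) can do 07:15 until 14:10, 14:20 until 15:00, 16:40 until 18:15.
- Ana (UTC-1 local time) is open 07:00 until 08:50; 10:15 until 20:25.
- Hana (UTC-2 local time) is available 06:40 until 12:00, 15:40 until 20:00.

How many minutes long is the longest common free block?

125

Alice in UTC: 08:00-15:55, 16:15-18:20, 19:45-20:50 (add 1h to convert from UTC-1).
Dmitri in UTC: 08:15-09:00, 11:55-16:15, 17:40-20:55 (add 1h to convert from UTC-1).
Gabriel in UTC: 08:15-15:10, 15:20-16:00, 17:40-19:15 (add 1h to convert from UTC-1).
Ana in UTC: 08:00-09:50, 11:15-21:25 (add 1h to convert from UTC-1).
Hana in UTC: 08:40-14:00, 17:40-22:00 (add 2h to convert from UTC-2).
Alice ∩ Dmitri: 08:15-09:00, 11:55-15:55, 17:40-18:20, 19:45-20:50.
Alice ∩ Dmitri ∩ Gabriel: 08:15-09:00, 11:55-15:10, 15:20-15:55, 17:40-18:20.
Alice ∩ Dmitri ∩ Gabriel ∩ Ana: 08:15-09:00, 11:55-15:10, 15:20-15:55, 17:40-18:20.
Alice ∩ Dmitri ∩ Gabriel ∩ Ana ∩ Hana: 08:40-09:00, 11:55-14:00, 17:40-18:20.
The longest is 11:55-14:00 at 125 minutes.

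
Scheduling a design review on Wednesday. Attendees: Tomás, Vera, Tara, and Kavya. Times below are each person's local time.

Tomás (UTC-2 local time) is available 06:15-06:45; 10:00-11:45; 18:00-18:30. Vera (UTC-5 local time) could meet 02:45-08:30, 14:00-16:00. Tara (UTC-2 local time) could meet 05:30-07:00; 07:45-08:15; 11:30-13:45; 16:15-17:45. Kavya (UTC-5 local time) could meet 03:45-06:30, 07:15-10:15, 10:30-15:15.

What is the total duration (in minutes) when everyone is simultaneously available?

0

Tomás in UTC: 08:15-08:45, 12:00-13:45, 20:00-20:30 (add 2h to convert from UTC-2).
Vera in UTC: 07:45-13:30, 19:00-21:00 (add 5h to convert from UTC-5).
Tara in UTC: 07:30-09:00, 09:45-10:15, 13:30-15:45, 18:15-19:45 (add 2h to convert from UTC-2).
Kavya in UTC: 08:45-11:30, 12:15-15:15, 15:30-20:15 (add 5h to convert from UTC-5).
Tomás ∩ Vera: 08:15-08:45, 12:00-13:30, 20:00-20:30.
Tomás ∩ Vera ∩ Tara: 08:15-08:45.
Tomás ∩ Vera ∩ Tara ∩ Kavya: ∅.
There is no time when everyone is free.
There is no common window, so the total is 0 minutes.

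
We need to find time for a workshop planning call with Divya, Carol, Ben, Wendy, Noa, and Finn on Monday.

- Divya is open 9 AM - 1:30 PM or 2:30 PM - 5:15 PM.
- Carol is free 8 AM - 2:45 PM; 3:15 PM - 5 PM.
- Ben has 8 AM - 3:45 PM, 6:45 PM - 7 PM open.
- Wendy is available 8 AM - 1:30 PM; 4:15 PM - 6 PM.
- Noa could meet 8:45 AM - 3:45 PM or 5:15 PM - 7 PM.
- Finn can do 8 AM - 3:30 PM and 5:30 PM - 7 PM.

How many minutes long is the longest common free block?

270

Divya ∩ Carol: 09:00-13:30, 14:30-14:45, 15:15-17:00.
Divya ∩ Carol ∩ Ben: 09:00-13:30, 14:30-14:45, 15:15-15:45.
Divya ∩ Carol ∩ Ben ∩ Wendy: 09:00-13:30.
Divya ∩ Carol ∩ Ben ∩ Wendy ∩ Noa: 09:00-13:30.
Divya ∩ Carol ∩ Ben ∩ Wendy ∩ Noa ∩ Finn: 09:00-13:30.
The longest is 09:00-13:30 at 270 minutes.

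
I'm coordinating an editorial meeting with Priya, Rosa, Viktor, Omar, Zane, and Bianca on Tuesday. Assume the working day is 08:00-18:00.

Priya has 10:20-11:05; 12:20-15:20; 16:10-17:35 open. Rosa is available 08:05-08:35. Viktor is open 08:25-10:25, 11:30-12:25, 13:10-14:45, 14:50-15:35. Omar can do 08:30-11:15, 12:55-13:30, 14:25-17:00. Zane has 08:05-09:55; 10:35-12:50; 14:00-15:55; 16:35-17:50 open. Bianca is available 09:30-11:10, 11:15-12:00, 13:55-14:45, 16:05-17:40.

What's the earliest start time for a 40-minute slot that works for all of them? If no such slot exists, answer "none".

none

Priya ∩ Rosa: ∅.
Priya ∩ Rosa ∩ Viktor: ∅.
Priya ∩ Rosa ∩ Viktor ∩ Omar: ∅.
Priya ∩ Rosa ∩ Viktor ∩ Omar ∩ Zane: ∅.
Priya ∩ Rosa ∩ Viktor ∩ Omar ∩ Zane ∩ Bianca: ∅.
There is no time when everyone is free.
No common window is at least 40 minutes long.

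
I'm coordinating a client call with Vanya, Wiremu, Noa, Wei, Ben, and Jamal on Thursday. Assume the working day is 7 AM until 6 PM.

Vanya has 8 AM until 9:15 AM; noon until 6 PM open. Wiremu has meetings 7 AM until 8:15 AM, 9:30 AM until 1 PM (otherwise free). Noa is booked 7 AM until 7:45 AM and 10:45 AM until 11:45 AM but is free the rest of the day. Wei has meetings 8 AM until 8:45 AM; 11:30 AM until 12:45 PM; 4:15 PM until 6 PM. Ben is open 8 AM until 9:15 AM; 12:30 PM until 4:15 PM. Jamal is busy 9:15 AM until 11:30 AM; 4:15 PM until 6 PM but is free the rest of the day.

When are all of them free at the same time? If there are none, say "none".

Vanya free: 08:00-09:15, 12:00-18:00.
Wiremu free: 08:15-09:30, 13:00-18:00 (invert busy blocks within the working day).
Noa free: 07:45-10:45, 11:45-18:00 (invert busy blocks within the working day).
Wei free: 07:00-08:00, 08:45-11:30, 12:45-16:15 (invert busy blocks within the working day).
Ben free: 08:00-09:15, 12:30-16:15.
Jamal free: 07:00-09:15, 11:30-16:15 (invert busy blocks within the working day).
Vanya ∩ Wiremu: 08:15-09:15, 13:00-18:00.
Vanya ∩ Wiremu ∩ Noa: 08:15-09:15, 13:00-18:00.
Vanya ∩ Wiremu ∩ Noa ∩ Wei: 08:45-09:15, 13:00-16:15.
Vanya ∩ Wiremu ∩ Noa ∩ Wei ∩ Ben: 08:45-09:15, 13:00-16:15.
Vanya ∩ Wiremu ∩ Noa ∩ Wei ∩ Ben ∩ Jamal: 08:45-09:15, 13:00-16:15.
So the common availability across everyone is 08:45-09:15, 13:00-16:15.

08:45-09:15, 13:00-16:15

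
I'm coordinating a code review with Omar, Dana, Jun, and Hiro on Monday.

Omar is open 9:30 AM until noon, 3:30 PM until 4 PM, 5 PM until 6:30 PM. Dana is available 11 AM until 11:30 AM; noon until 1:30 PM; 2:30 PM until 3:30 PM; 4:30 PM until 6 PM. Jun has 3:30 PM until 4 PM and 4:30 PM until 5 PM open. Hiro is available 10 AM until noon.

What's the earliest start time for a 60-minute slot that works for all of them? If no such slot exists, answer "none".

none

Omar ∩ Dana: 11:00-11:30, 17:00-18:00.
Omar ∩ Dana ∩ Jun: ∅.
Omar ∩ Dana ∩ Jun ∩ Hiro: ∅.
There is no time when everyone is free.
No common window is at least 60 minutes long.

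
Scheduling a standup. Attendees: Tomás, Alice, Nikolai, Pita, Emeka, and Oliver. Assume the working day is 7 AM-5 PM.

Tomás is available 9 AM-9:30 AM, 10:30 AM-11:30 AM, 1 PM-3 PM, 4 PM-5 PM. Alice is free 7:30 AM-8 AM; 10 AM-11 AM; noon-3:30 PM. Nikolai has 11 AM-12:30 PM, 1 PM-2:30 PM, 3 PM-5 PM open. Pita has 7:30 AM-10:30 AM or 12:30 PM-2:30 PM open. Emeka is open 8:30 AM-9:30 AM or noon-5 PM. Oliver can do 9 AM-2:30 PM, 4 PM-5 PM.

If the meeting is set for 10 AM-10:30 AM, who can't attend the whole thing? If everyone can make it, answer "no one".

Tomás: not fully free for 10:00-10:30. Alice: free for 10:00-10:30. Nikolai: not fully free for 10:00-10:30. Pita: free for 10:00-10:30. Emeka: not fully free for 10:00-10:30. Oliver: free for 10:00-10:30.

Emeka, Nikolai, Tomás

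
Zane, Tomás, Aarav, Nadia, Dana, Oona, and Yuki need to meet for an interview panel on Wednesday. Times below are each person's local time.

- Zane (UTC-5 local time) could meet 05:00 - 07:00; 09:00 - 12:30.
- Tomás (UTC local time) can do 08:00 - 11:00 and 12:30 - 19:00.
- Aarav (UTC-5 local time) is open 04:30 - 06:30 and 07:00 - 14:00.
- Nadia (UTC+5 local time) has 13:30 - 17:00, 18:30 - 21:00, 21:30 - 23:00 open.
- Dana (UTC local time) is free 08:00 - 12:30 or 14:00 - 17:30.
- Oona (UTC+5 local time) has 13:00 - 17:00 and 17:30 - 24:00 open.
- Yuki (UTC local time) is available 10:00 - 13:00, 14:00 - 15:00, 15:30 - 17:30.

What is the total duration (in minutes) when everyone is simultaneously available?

210

Zane in UTC: 10:00-12:00, 14:00-17:30 (add 5h to convert from UTC-5).
Tomás in UTC: 08:00-11:00, 12:30-19:00.
Aarav in UTC: 09:30-11:30, 12:00-19:00 (add 5h to convert from UTC-5).
Nadia in UTC: 08:30-12:00, 13:30-16:00, 16:30-18:00 (subtract 5h to convert from UTC+5).
Dana in UTC: 08:00-12:30, 14:00-17:30.
Oona in UTC: 08:00-12:00, 12:30-19:00 (subtract 5h to convert from UTC+5).
Yuki in UTC: 10:00-13:00, 14:00-15:00, 15:30-17:30.
Zane ∩ Tomás: 10:00-11:00, 14:00-17:30.
Zane ∩ Tomás ∩ Aarav: 10:00-11:00, 14:00-17:30.
Zane ∩ Tomás ∩ Aarav ∩ Nadia: 10:00-11:00, 14:00-16:00, 16:30-17:30.
Zane ∩ Tomás ∩ Aarav ∩ Nadia ∩ Dana: 10:00-11:00, 14:00-16:00, 16:30-17:30.
Zane ∩ Tomás ∩ Aarav ∩ Nadia ∩ Dana ∩ Oona: 10:00-11:00, 14:00-16:00, 16:30-17:30.
Zane ∩ Tomás ∩ Aarav ∩ Nadia ∩ Dana ∩ Oona ∩ Yuki: 10:00-11:00, 14:00-15:00, 15:30-16:00, 16:30-17:30.
Summing the common windows: 60 + 60 + 30 + 60 = 210 minutes.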